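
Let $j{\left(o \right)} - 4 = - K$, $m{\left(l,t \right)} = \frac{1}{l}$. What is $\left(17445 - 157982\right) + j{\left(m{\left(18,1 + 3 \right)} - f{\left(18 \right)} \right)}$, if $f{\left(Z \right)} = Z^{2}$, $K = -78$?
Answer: $-140455$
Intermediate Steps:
$j{\left(o \right)} = 82$ ($j{\left(o \right)} = 4 - -78 = 4 + 78 = 82$)
$\left(17445 - 157982\right) + j{\left(m{\left(18,1 + 3 \right)} - f{\left(18 \right)} \right)} = \left(17445 - 157982\right) + 82 = -140537 + 82 = -140455$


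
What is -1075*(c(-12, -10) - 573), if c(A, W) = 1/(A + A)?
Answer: 14784475/24 ≈ 6.1602e+5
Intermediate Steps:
c(A, W) = 1/(2*A)
-1075*(c(-12, -10) - 573) = -1075*((½)/(-12) - 573) = -1075*((½)*(-1/12) - 573) = -1075*(-1/24 - 573) = -1075*(-13753/24) = 14784475/24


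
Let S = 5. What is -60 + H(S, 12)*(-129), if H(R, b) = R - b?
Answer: 843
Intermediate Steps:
-60 + H(S, 12)*(-129) = -60 + (5 - 1*12)*(-129) = -60 + (5 - 12)*(-129) = -60 - 7*(-129) = -60 + 903 = 843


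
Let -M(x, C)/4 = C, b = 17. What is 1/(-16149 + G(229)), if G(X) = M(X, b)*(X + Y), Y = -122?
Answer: -1/23425 ≈ -4.2689e-5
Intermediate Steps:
M(x, C) = -4*C
G(X) = 8296 - 68*X (G(X) = (-4*17)*(X - 122) = -68*(-122 + X) = 8296 - 68*X)
1/(-16149 + G(229)) = 1/(-16149 + (8296 - 68*229)) = 1/(-16149 + (8296 - 15572)) = 1/(-16149 - 7276) = 1/(-23425) = -1/23425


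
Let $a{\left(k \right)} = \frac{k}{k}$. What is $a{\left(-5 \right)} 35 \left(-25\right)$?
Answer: $-875$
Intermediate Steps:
$a{\left(k \right)} = 1$
$a{\left(-5 \right)} 35 \left(-25\right) = 1 \cdot 35 \left(-25\right) = 35 \left(-25\right) = -875$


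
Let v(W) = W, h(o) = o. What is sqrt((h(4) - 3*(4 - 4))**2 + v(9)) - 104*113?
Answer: -11747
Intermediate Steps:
sqrt((h(4) - 3*(4 - 4))**2 + v(9)) - 104*113 = sqrt((4 - 3*(4 - 4))**2 + 9) - 104*113 = sqrt((4 - 3*0)**2 + 9) - 11752 = sqrt((4 + 0)**2 + 9) - 11752 = sqrt(4**2 + 9) - 11752 = sqrt(16 + 9) - 11752 = sqrt(25) - 11752 = 5 - 11752 = -11747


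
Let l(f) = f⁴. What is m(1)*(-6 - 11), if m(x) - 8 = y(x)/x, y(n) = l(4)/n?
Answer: -4488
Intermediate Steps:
y(n) = 256/n (y(n) = 4⁴/n = 256/n)
m(x) = 8 + 256/x² (m(x) = 8 + (256/x)/x = 8 + 256/x²)
m(1)*(-6 - 11) = (8 + 256/1²)*(-6 - 11) = (8 + 256*1)*(-17) = (8 + 256)*(-17) = 264*(-17) = -4488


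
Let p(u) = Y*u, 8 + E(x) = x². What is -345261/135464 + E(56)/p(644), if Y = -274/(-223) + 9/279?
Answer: 37533967/28800968 ≈ 1.3032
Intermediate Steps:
Y = 8717/6913 (Y = -274*(-1/223) + 9*(1/279) = 274/223 + 1/31 = 8717/6913 ≈ 1.2610)
E(x) = -8 + x²
p(u) = 8717*u/6913
-345261/135464 + E(56)/p(644) = -345261/135464 + (-8 + 56²)/(((8717/6913)*644)) = -345261*1/135464 + (-8 + 3136)/(5613748/6913) = -1203/472 + 3128*(6913/5613748) = -1203/472 + 235042/61019 = 37533967/28800968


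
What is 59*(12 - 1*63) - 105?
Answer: -3114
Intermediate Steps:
59*(12 - 1*63) - 105 = 59*(12 - 63) - 105 = 59*(-51) - 105 = -3009 - 105 = -3114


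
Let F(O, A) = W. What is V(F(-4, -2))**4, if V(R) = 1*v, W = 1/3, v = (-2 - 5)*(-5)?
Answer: 1500625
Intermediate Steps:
v = 35 (v = -7*(-5) = 35)
W = 1/3 ≈ 0.33333
F(O, A) = 1/3
V(R) = 35 (V(R) = 1*35 = 35)
V(F(-4, -2))**4 = 35**4 = 1500625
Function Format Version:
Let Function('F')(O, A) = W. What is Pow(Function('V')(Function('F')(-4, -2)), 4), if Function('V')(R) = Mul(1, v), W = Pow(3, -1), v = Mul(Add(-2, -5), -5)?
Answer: 1500625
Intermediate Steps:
v = 35 (v = Mul(-7, -5) = 35)
W = Rational(1, 3) ≈ 0.33333
Function('F')(O, A) = Rational(1, 3)
Function('V')(R) = 35 (Function('V')(R) = Mul(1, 35) = 35)
Pow(Function('V')(Function('F')(-4, -2)), 4) = Pow(35, 4) = 1500625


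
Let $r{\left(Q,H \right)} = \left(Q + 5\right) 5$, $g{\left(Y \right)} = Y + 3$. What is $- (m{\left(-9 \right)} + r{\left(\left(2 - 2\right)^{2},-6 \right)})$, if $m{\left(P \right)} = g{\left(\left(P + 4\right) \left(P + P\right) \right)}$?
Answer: $-118$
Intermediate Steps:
$g{\left(Y \right)} = 3 + Y$
$r{\left(Q,H \right)} = 25 + 5 Q$ ($r{\left(Q,H \right)} = \left(5 + Q\right) 5 = 25 + 5 Q$)
$m{\left(P \right)} = 3 + 2 P \left(4 + P\right)$ ($m{\left(P \right)} = 3 + \left(P + 4\right) \left(P + P\right) = 3 + \left(4 + P\right) 2 P = 3 + 2 P \left(4 + P\right)$)
$- (m{\left(-9 \right)} + r{\left(\left(2 - 2\right)^{2},-6 \right)}) = - (\left(3 + 2 \left(-9\right) \left(4 - 9\right)\right) + \left(25 + 5 \left(2 - 2\right)^{2}\right)) = - (\left(3 + 2 \left(-9\right) \left(-5\right)\right) + \left(25 + 5 \cdot 0^{2}\right)) = - (\left(3 + 90\right) + \left(25 + 5 \cdot 0\right)) = - (93 + \left(25 + 0\right)) = - (93 + 25) = \left(-1\right) 118 = -118$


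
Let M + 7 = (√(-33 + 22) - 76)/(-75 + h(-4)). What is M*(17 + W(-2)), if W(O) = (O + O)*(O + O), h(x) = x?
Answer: -15741/79 - 33*I*√11/79 ≈ -199.25 - 1.3854*I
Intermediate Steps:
M = -477/79 - I*√11/79 (M = -7 + (√(-33 + 22) - 76)/(-75 - 4) = -7 + (√(-11) - 76)/(-79) = -7 + (I*√11 - 76)*(-1/79) = -7 + (-76 + I*√11)*(-1/79) = -7 + (76/79 - I*√11/79) = -477/79 - I*√11/79 ≈ -6.038 - 0.041983*I)
W(O) = 4*O² (W(O) = (2*O)*(2*O) = 4*O²)
M*(17 + W(-2)) = (-477/79 - I*√11/79)*(17 + 4*(-2)²) = (-477/79 - I*√11/79)*(17 + 4*4) = (-477/79 - I*√11/79)*(17 + 16) = (-477/79 - I*√11/79)*33 = -15741/79 - 33*I*√11/79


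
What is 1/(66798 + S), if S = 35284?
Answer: 1/102082 ≈ 9.7960e-6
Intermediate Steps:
1/(66798 + S) = 1/(66798 + 35284) = 1/102082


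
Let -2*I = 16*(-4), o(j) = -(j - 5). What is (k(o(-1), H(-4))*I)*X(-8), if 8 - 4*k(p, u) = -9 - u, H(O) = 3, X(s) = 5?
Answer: 800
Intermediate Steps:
o(j) = 5 - j (o(j) = -(-5 + j) = 5 - j)
k(p, u) = 17/4 + u/4 (k(p, u) = 2 - (-9 - u)/4 = 2 + (9/4 + u/4) = 17/4 + u/4)
I = 32 (I = -8*(-4) = -½*(-64) = 32)
(k(o(-1), H(-4))*I)*X(-8) = ((17/4 + (¼)*3)*32)*5 = ((17/4 + ¾)*32)*5 = (5*32)*5 = 160*5 = 800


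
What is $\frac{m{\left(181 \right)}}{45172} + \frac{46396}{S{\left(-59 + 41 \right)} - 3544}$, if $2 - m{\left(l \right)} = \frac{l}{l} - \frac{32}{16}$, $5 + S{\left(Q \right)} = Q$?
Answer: $- \frac{2095789411}{161128524} \approx -13.007$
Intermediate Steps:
$S{\left(Q \right)} = -5 + Q$
$m{\left(l \right)} = 3$ ($m{\left(l \right)} = 2 - \left(\frac{l}{l} - \frac{32}{16}\right) = 2 - \left(1 - 2\right) = 2 - -1 = 2 + 1 = 3$)
$\frac{m{\left(181 \right)}}{45172} + \frac{46396}{S{\left(-59 + 41 \right)} - 3544} = \frac{3}{45172} + \frac{46396}{\left(-5 + \left(-59 + 41\right)\right) - 3544} = 3 \cdot \frac{1}{45172} + \frac{46396}{\left(-5 - 18\right) - 3544} = \frac{3}{45172} + \frac{46396}{-23 - 3544} = \frac{3}{45172} + \frac{46396}{-3567} = \frac{3}{45172} + 46396 \left(- \frac{1}{3567}\right) = \frac{3}{45172} - \frac{46396}{3567} = - \frac{2095789411}{161128524}$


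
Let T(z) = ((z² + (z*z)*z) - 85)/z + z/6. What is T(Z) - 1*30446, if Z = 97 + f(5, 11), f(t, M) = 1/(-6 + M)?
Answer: -253760459/12150 ≈ -20886.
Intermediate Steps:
Z = 486/5 (Z = 97 + 1/(-6 + 11) = 97 + 1/5 = 97 + ⅕ = 486/5 ≈ 97.200)
T(z) = z/6 + (-85 + z² + z³)/z (T(z) = ((z² + z²*z) - 85)/z + z*(⅙) = ((z² + z³) - 85)/z + z/6 = (-85 + z² + z³)/z + z/6 = z/6 + (-85 + z² + z³)/z)
T(Z) - 1*30446 = ((486/5)² - 85/486/5 + (7/6)*(486/5)) - 1*30446 = (236196/25 - 85*5/486 + 567/5) - 30446 = (236196/25 - 425/486 + 567/5) - 30446 = 116158441/12150 - 30446 = -253760459/12150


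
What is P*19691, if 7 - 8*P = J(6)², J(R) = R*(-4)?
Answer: -11204179/8 ≈ -1.4005e+6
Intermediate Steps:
J(R) = -4*R
P = -569/8 (P = 7/8 - (-4*6)²/8 = 7/8 - ⅛*(-24)² = 7/8 - ⅛*576 = 7/8 - 72 = -569/8 ≈ -71.125)
P*19691 = -569/8*19691 = -11204179/8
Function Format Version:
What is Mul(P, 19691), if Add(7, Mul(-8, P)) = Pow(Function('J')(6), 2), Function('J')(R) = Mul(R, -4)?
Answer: Rational(-11204179, 8) ≈ -1.4005e+6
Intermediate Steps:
Function('J')(R) = Mul(-4, R)
P = Rational(-569, 8) (P = Add(Rational(7, 8), Mul(Rational(-1, 8), Pow(Mul(-4, 6), 2))) = Add(Rational(7, 8), Mul(Rational(-1, 8), Pow(-24, 2))) = Add(Rational(7, 8), Mul(Rational(-1, 8), 576)) = Add(Rational(7, 8), -72) = Rational(-569, 8) ≈ -71.125)
Mul(P, 19691) = Mul(Rational(-569, 8), 19691) = Rational(-11204179, 8)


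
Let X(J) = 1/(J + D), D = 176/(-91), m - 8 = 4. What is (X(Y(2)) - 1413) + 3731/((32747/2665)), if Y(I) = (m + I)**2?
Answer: -49350499491/44485540 ≈ -1109.4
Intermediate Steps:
m = 12 (m = 8 + 4 = 12)
D = -176/91 (D = 176*(-1/91) = -176/91 ≈ -1.9341)
Y(I) = (12 + I)**2
X(J) = 1/(-176/91 + J) (X(J) = 1/(J - 176/91) = 1/(-176/91 + J))
(X(Y(2)) - 1413) + 3731/((32747/2665)) = (91/(-176 + 91*(12 + 2)**2) - 1413) + 3731/((32747/2665)) = (91/(-176 + 91*14**2) - 1413) + 3731/((32747*(1/2665))) = (91/(-176 + 91*196) - 1413) + 3731/(2519/205) = (91/(-176 + 17836) - 1413) + 3731*(205/2519) = (91/17660 - 1413) + 764855/2519 = -24953489/17660 + 764855/2519 = -49350499491/44485540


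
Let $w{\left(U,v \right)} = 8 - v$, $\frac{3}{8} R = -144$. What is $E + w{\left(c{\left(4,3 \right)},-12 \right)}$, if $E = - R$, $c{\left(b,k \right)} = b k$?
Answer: $404$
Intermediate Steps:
$R = -384$ ($R = \frac{8}{3} \left(-144\right) = -384$)
$E = 384$ ($E = \left(-1\right) \left(-384\right) = 384$)
$E + w{\left(c{\left(4,3 \right)},-12 \right)} = 384 + \left(8 - -12\right) = 384 + \left(8 + 12\right) = 384 + 20 = 404$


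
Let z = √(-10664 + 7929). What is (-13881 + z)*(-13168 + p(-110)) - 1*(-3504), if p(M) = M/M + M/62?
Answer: 5666777016/31 - 408232*I*√2735/31 ≈ 1.828e+8 - 6.8869e+5*I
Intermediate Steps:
p(M) = 1 + M/62 (p(M) = 1 + M*(1/62) = 1 + M/62)
z = I*√2735 (z = √(-2735) = I*√2735 ≈ 52.297*I)
(-13881 + z)*(-13168 + p(-110)) - 1*(-3504) = (-13881 + I*√2735)*(-13168 + (1 + (1/62)*(-110))) - 1*(-3504) = (-13881 + I*√2735)*(-13168 + (1 - 55/31)) + 3504 = (-13881 + I*√2735)*(-13168 - 24/31) + 3504 = (-13881 + I*√2735)*(-408232/31) + 3504 = (5666668392/31 - 408232*I*√2735/31) + 3504 = 5666777016/31 - 408232*I*√2735/31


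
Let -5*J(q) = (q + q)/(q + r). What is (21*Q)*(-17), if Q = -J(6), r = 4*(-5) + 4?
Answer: 2142/25 ≈ 85.680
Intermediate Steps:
r = -16 (r = -20 + 4 = -16)
J(q) = -2*q/(5*(-16 + q)) (J(q) = -(q + q)/(5*(q - 16)) = -2*q/(5*(-16 + q)))
Q = -6/25 (Q = -(-2)*6/(-80 + 5*6) = -(-2)*6/(-80 + 30) = -(-2)*6/(-50) = -(-2)*6*(-1)/50 = -1*6/25 = -6/25 ≈ -0.24000)
(21*Q)*(-17) = (21*(-6/25))*(-17) = -126/25*(-17) = 2142/25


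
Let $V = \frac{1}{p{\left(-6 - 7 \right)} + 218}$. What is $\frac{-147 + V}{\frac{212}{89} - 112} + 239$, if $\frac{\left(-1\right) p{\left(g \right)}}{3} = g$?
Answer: $\frac{301302515}{1253646} \approx 240.34$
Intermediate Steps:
$p{\left(g \right)} = - 3 g$
$V = \frac{1}{257}$ ($V = \frac{1}{- 3 \left(-6 - 7\right) + 218} = \frac{1}{\left(-3\right) \left(-13\right) + 218} = \frac{1}{39 + 218} = \frac{1}{257} \approx 0.0038911$)
$\frac{-147 + V}{\frac{212}{89} - 112} + 239 = \frac{-147 + \frac{1}{257}}{\frac{212}{89} - 112} + 239 = - \frac{37778}{257 \left(212 \cdot \frac{1}{89} - 112\right)} + 239 = - \frac{37778}{257 \left(\frac{212}{89} - 112\right)} + 239 = - \frac{37778}{257 \left(- \frac{9756}{89}\right)} + 239 = \left(- \frac{37778}{257}\right) \left(- \frac{89}{9756}\right) + 239 = \frac{1681121}{1253646} + 239 = \frac{301302515}{1253646}$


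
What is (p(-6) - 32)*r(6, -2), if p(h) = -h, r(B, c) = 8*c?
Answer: 416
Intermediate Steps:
(p(-6) - 32)*r(6, -2) = (-1*(-6) - 32)*(8*(-2)) = (6 - 32)*(-16) = -26*(-16) = 416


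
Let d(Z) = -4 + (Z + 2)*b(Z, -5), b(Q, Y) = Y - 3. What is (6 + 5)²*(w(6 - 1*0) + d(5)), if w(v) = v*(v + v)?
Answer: 1452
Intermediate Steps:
b(Q, Y) = -3 + Y
w(v) = 2*v² (w(v) = v*(2*v) = 2*v²)
d(Z) = -20 - 8*Z (d(Z) = -4 + (Z + 2)*(-3 - 5) = -4 + (2 + Z)*(-8) = -4 + (-16 - 8*Z) = -20 - 8*Z)
(6 + 5)²*(w(6 - 1*0) + d(5)) = (6 + 5)²*(2*(6 - 1*0)² + (-20 - 8*5)) = 11²*(2*(6 + 0)² + (-20 - 40)) = 121*(2*6² - 60) = 121*(2*36 - 60) = 121*(72 - 60) = 121*12 = 1452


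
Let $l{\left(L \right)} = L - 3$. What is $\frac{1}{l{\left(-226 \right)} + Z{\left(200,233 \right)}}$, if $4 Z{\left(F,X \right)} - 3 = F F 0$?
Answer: $- \frac{4}{913} \approx -0.0043812$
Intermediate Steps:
$Z{\left(F,X \right)} = \frac{3}{4}$ ($Z{\left(F,X \right)} = \frac{3}{4} + \frac{F F 0}{4} = \frac{3}{4} + \frac{F^{2} \cdot 0}{4} = \frac{3}{4} + \frac{1}{4} \cdot 0 = \frac{3}{4} + 0 = \frac{3}{4}$)
$l{\left(L \right)} = -3 + L$
$\frac{1}{l{\left(-226 \right)} + Z{\left(200,233 \right)}} = \frac{1}{\left(-3 - 226\right) + \frac{3}{4}} = \frac{1}{-229 + \frac{3}{4}} = \frac{1}{- \frac{913}{4}} = - \frac{4}{913}$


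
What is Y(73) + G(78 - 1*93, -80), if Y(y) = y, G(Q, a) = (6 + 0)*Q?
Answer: -17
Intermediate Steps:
G(Q, a) = 6*Q
Y(73) + G(78 - 1*93, -80) = 73 + 6*(78 - 1*93) = 73 + 6*(78 - 93) = 73 + 6*(-15) = 73 - 90 = -17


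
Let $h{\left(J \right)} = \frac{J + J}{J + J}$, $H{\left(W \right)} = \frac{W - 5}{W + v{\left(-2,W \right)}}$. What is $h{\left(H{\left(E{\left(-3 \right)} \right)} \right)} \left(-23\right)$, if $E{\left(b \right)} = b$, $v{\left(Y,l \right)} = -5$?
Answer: $-23$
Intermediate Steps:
$H{\left(W \right)} = 1$ ($H{\left(W \right)} = \frac{W - 5}{W - 5} = \frac{-5 + W}{-5 + W} = 1$)
$h{\left(J \right)} = 1$ ($h{\left(J \right)} = \frac{2 J}{2 J} = 2 J \frac{1}{2 J} = 1$)
$h{\left(H{\left(E{\left(-3 \right)} \right)} \right)} \left(-23\right) = 1 \left(-23\right) = -23$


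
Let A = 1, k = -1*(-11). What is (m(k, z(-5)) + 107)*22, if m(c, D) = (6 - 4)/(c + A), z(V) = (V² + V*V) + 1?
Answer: 7073/3 ≈ 2357.7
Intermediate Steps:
z(V) = 1 + 2*V² (z(V) = (V² + V²) + 1 = 2*V² + 1 = 1 + 2*V²)
k = 11
m(c, D) = 2/(1 + c) (m(c, D) = (6 - 4)/(c + 1) = 2/(1 + c))
(m(k, z(-5)) + 107)*22 = (2/(1 + 11) + 107)*22 = (2/12 + 107)*22 = (2*(1/12) + 107)*22 = (⅙ + 107)*22 = (643/6)*22 = 7073/3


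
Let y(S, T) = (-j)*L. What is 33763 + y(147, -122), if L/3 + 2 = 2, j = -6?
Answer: 33763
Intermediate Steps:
L = 0 (L = -6 + 3*2 = -6 + 6 = 0)
y(S, T) = 0 (y(S, T) = -1*(-6)*0 = 6*0 = 0)
33763 + y(147, -122) = 33763 + 0 = 33763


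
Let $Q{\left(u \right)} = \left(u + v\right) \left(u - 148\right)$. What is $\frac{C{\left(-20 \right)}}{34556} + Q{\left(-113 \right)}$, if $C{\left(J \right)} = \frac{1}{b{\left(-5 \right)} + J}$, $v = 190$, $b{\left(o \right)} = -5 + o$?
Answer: $- \frac{20834157961}{1036680} \approx -20097.0$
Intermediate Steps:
$C{\left(J \right)} = \frac{1}{-10 + J}$ ($C{\left(J \right)} = \frac{1}{\left(-5 - 5\right) + J} = \frac{1}{-10 + J}$)
$Q{\left(u \right)} = \left(-148 + u\right) \left(190 + u\right)$ ($Q{\left(u \right)} = \left(u + 190\right) \left(u - 148\right) = \left(190 + u\right) \left(-148 + u\right) = \left(-148 + u\right) \left(190 + u\right)$)
$\frac{C{\left(-20 \right)}}{34556} + Q{\left(-113 \right)} = \frac{1}{\left(-10 - 20\right) 34556} + \left(-28120 + \left(-113\right)^{2} + 42 \left(-113\right)\right) = \frac{1}{-30} \cdot \frac{1}{34556} - 20097 = \left(- \frac{1}{30}\right) \frac{1}{34556} - 20097 = - \frac{1}{1036680} - 20097 = - \frac{20834157961}{1036680}$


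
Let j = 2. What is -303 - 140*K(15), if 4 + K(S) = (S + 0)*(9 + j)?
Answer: -22843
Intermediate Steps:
K(S) = -4 + 11*S (K(S) = -4 + (S + 0)*(9 + 2) = -4 + S*11 = -4 + 11*S)
-303 - 140*K(15) = -303 - 140*(-4 + 11*15) = -303 - 140*(-4 + 165) = -303 - 140*161 = -303 - 22540 = -22843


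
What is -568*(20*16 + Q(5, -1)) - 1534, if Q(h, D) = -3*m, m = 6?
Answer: -173070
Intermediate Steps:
Q(h, D) = -18 (Q(h, D) = -3*6 = -18)
-568*(20*16 + Q(5, -1)) - 1534 = -568*(20*16 - 18) - 1534 = -568*(320 - 18) - 1534 = -568*302 - 1534 = -171536 - 1534 = -173070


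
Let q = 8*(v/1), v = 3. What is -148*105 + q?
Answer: -15516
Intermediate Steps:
q = 24 (q = 8*(3/1) = 8*(3*1) = 8*3 = 24)
-148*105 + q = -148*105 + 24 = -15540 + 24 = -15516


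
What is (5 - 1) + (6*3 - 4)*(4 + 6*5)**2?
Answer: 16188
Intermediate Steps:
(5 - 1) + (6*3 - 4)*(4 + 6*5)**2 = 4 + (18 - 4)*(4 + 30)**2 = 4 + 14*34**2 = 4 + 14*1156 = 4 + 16184 = 16188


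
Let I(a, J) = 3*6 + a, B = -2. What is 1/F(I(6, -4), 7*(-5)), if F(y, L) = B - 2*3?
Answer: -1/8 ≈ -0.12500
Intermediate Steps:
I(a, J) = 18 + a
F(y, L) = -8 (F(y, L) = -2 - 2*3 = -2 - 6 = -8)
1/F(I(6, -4), 7*(-5)) = 1/(-8) = -1/8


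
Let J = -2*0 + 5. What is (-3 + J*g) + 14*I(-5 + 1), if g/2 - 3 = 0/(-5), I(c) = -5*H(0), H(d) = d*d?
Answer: 27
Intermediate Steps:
H(d) = d²
I(c) = 0 (I(c) = -5*0² = -5*0 = 0)
J = 5 (J = 0 + 5 = 5)
g = 6 (g = 6 + 2*(0/(-5)) = 6 + 2*(0*(-⅕)) = 6 + 2*0 = 6 + 0 = 6)
(-3 + J*g) + 14*I(-5 + 1) = (-3 + 5*6) + 14*0 = (-3 + 30) + 0 = 27 + 0 = 27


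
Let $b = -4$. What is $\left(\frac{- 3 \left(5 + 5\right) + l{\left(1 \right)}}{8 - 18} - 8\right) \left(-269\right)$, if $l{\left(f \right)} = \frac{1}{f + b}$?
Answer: $\frac{40081}{30} \approx 1336.0$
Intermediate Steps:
$l{\left(f \right)} = \frac{1}{-4 + f}$ ($l{\left(f \right)} = \frac{1}{f - 4} = \frac{1}{-4 + f}$)
$\left(\frac{- 3 \left(5 + 5\right) + l{\left(1 \right)}}{8 - 18} - 8\right) \left(-269\right) = \left(\frac{- 3 \left(5 + 5\right) + \frac{1}{-4 + 1}}{8 - 18} - 8\right) \left(-269\right) = \left(\frac{\left(-3\right) 10 + \frac{1}{-3}}{-10} - 8\right) \left(-269\right) = \left(\left(-30 - \frac{1}{3}\right) \left(- \frac{1}{10}\right) - 8\right) \left(-269\right) = \left(\left(- \frac{91}{3}\right) \left(- \frac{1}{10}\right) - 8\right) \left(-269\right) = \left(\frac{91}{30} - 8\right) \left(-269\right) = \left(- \frac{149}{30}\right) \left(-269\right) = \frac{40081}{30}$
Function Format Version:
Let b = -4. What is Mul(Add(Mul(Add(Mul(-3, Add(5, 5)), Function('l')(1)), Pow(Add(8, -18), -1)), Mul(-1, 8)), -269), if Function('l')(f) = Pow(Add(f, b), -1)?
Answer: Rational(40081, 30) ≈ 1336.0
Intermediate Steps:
Function('l')(f) = Pow(Add(-4, f), -1) (Function('l')(f) = Pow(Add(f, -4), -1) = Pow(Add(-4, f), -1))
Mul(Add(Mul(Add(Mul(-3, Add(5, 5)), Function('l')(1)), Pow(Add(8, -18), -1)), Mul(-1, 8)), -269) = Mul(Add(Mul(Add(Mul(-3, Add(5, 5)), Pow(Add(-4, 1), -1)), Pow(Add(8, -18), -1)), Mul(-1, 8)), -269) = Mul(Add(Mul(Add(Mul(-3, 10), Pow(-3, -1)), Pow(-10, -1)), -8), -269) = Mul(Add(Mul(Add(-30, Rational(-1, 3)), Rational(-1, 10)), -8), -269) = Mul(Add(Mul(Rational(-91, 3), Rational(-1, 10)), -8), -269) = Mul(Add(Rational(91, 30), -8), -269) = Mul(Rational(-149, 30), -269) = Rational(40081, 30)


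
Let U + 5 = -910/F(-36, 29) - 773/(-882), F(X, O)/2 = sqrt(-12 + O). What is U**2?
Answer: 161274588173/13224708 + 236405*sqrt(17)/1071 ≈ 13105.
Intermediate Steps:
F(X, O) = 2*sqrt(-12 + O)
U = -3637/882 - 455*sqrt(17)/17 (U = -5 + (-910*1/(2*sqrt(-12 + 29)) - 773/(-882)) = -5 + (-910*sqrt(17)/34 - 773*(-1/882)) = -5 + (-455*sqrt(17)/17 + 773/882) = -5 + (773/882 - 455*sqrt(17)/17) = -3637/882 - 455*sqrt(17)/17 ≈ -114.48)
U**2 = (-3637/882 - 455*sqrt(17)/17)**2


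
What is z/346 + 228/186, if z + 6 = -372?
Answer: 715/5363 ≈ 0.13332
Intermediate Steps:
z = -378 (z = -6 - 372 = -378)
z/346 + 228/186 = -378/346 + 228/186 = -378*1/346 + 228*(1/186) = -189/173 + 38/31 = 715/5363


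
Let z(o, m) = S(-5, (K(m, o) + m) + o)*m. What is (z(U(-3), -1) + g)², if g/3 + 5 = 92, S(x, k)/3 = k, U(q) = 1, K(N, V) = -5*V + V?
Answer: 74529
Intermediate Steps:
K(N, V) = -4*V
S(x, k) = 3*k
z(o, m) = m*(-9*o + 3*m) (z(o, m) = (3*((-4*o + m) + o))*m = (3*((m - 4*o) + o))*m = (3*(m - 3*o))*m = (-9*o + 3*m)*m = m*(-9*o + 3*m))
g = 261 (g = -15 + 3*92 = -15 + 276 = 261)
(z(U(-3), -1) + g)² = (3*(-1)*(-1 - 3*1) + 261)² = (3*(-1)*(-1 - 3) + 261)² = (3*(-1)*(-4) + 261)² = (12 + 261)² = 273² = 74529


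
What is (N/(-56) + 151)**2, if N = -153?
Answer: 74114881/3136 ≈ 23634.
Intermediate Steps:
(N/(-56) + 151)**2 = (-153/(-56) + 151)**2 = (-153*(-1/56) + 151)**2 = (153/56 + 151)**2 = (8609/56)**2 = 74114881/3136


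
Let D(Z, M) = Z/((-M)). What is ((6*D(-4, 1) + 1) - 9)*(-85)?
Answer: -1360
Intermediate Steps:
D(Z, M) = -Z/M (D(Z, M) = Z*(-1/M) = -Z/M)
((6*D(-4, 1) + 1) - 9)*(-85) = ((6*(-1*(-4)/1) + 1) - 9)*(-85) = ((6*(-1*(-4)*1) + 1) - 9)*(-85) = ((6*4 + 1) - 9)*(-85) = ((24 + 1) - 9)*(-85) = (25 - 9)*(-85) = 16*(-85) = -1360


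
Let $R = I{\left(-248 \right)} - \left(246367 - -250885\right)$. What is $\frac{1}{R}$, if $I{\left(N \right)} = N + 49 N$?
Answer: $- \frac{1}{509652} \approx -1.9621 \cdot 10^{-6}$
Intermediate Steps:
$I{\left(N \right)} = 50 N$
$R = -509652$ ($R = 50 \left(-248\right) - \left(246367 - -250885\right) = -12400 - \left(246367 + 250885\right) = -12400 - 497252 = -509652$)
$\frac{1}{R} = \frac{1}{-509652} = - \frac{1}{509652}$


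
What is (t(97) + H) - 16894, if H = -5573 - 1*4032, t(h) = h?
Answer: -26402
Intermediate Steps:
H = -9605 (H = -5573 - 4032 = -9605)
(t(97) + H) - 16894 = (97 - 9605) - 16894 = -9508 - 16894 = -26402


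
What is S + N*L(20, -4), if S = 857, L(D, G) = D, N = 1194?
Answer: 24737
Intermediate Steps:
S + N*L(20, -4) = 857 + 1194*20 = 857 + 23880 = 24737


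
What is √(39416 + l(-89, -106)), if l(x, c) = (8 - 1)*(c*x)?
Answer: √105454 ≈ 324.74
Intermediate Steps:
l(x, c) = 7*c*x (l(x, c) = 7*(c*x) = 7*c*x)
√(39416 + l(-89, -106)) = √(39416 + 7*(-106)*(-89)) = √(39416 + 66038) = √105454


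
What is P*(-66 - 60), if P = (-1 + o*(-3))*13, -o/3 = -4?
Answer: 60606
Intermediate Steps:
o = 12 (o = -3*(-4) = 12)
P = -481 (P = (-1 + 12*(-3))*13 = (-1 - 36)*13 = -37*13 = -481)
P*(-66 - 60) = -481*(-66 - 60) = -481*(-126) = 60606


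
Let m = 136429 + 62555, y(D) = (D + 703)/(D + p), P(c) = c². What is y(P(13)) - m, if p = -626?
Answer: -90936560/457 ≈ -1.9899e+5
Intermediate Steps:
y(D) = (703 + D)/(-626 + D) (y(D) = (D + 703)/(D - 626) = (703 + D)/(-626 + D))
m = 198984
y(P(13)) - m = (703 + 13²)/(-626 + 13²) - 1*198984 = (703 + 169)/(-626 + 169) - 198984 = 872/(-457) - 198984 = -1/457*872 - 198984 = -872/457 - 198984 = -90936560/457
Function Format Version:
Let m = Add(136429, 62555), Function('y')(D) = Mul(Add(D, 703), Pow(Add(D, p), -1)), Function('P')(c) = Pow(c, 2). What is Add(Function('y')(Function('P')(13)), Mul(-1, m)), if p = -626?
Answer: Rational(-90936560, 457) ≈ -1.9899e+5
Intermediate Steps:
Function('y')(D) = Mul(Pow(Add(-626, D), -1), Add(703, D)) (Function('y')(D) = Mul(Add(D, 703), Pow(Add(D, -626), -1)) = Mul(Add(703, D), Pow(Add(-626, D), -1)) = Mul(Pow(Add(-626, D), -1), Add(703, D)))
m = 198984
Add(Function('y')(Function('P')(13)), Mul(-1, m)) = Add(Mul(Pow(Add(-626, Pow(13, 2)), -1), Add(703, Pow(13, 2))), Mul(-1, 198984)) = Add(Mul(Pow(Add(-626, 169), -1), Add(703, 169)), -198984) = Add(Mul(Pow(-457, -1), 872), -198984) = Add(Mul(Rational(-1, 457), 872), -198984) = Add(Rational(-872, 457), -198984) = Rational(-90936560, 457)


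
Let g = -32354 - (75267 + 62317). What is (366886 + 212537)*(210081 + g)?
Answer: 23259777489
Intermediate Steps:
g = -169938 (g = -32354 - 1*137584 = -32354 - 137584 = -169938)
(366886 + 212537)*(210081 + g) = (366886 + 212537)*(210081 - 169938) = 579423*40143 = 23259777489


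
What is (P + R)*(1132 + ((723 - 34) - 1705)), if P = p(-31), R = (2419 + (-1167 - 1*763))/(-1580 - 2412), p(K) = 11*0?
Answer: -14181/998 ≈ -14.209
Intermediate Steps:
p(K) = 0
R = -489/3992 (R = (2419 + (-1167 - 763))/(-3992) = (2419 - 1930)*(-1/3992) = 489*(-1/3992) = -489/3992 ≈ -0.12249)
P = 0
(P + R)*(1132 + ((723 - 34) - 1705)) = (0 - 489/3992)*(1132 + ((723 - 34) - 1705)) = -489*(1132 + (689 - 1705))/3992 = -489*(1132 - 1016)/3992 = -489/3992*116 = -14181/998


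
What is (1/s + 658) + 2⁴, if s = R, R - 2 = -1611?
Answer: 1084465/1609 ≈ 674.00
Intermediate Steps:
R = -1609 (R = 2 - 1611 = -1609)
s = -1609
(1/s + 658) + 2⁴ = (1/(-1609) + 658) + 2⁴ = (-1/1609 + 658) + 16 = 1058721/1609 + 16 = 1084465/1609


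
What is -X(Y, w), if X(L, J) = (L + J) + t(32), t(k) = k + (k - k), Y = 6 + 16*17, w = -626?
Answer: 316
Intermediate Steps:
Y = 278 (Y = 6 + 272 = 278)
t(k) = k (t(k) = k + 0 = k)
X(L, J) = 32 + J + L (X(L, J) = (L + J) + 32 = (J + L) + 32 = 32 + J + L)
-X(Y, w) = -(32 - 626 + 278) = -1*(-316) = 316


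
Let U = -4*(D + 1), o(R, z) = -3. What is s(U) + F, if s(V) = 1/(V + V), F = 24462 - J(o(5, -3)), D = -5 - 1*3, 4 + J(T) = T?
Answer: 1370265/56 ≈ 24469.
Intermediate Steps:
J(T) = -4 + T
D = -8 (D = -5 - 3 = -8)
F = 24469 (F = 24462 - (-4 - 3) = 24462 - 1*(-7) = 24462 + 7 = 24469)
U = 28 (U = -4*(-8 + 1) = -4*(-7) = 28)
s(V) = 1/(2*V)
s(U) + F = (½)/28 + 24469 = (½)*(1/28) + 24469 = 1/56 + 24469 = 1370265/56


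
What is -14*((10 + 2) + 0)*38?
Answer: -6384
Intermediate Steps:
-14*((10 + 2) + 0)*38 = -14*(12 + 0)*38 = -14*12*38 = -168*38 = -6384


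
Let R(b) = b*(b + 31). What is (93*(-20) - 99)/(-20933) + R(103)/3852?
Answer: 148231667/40316958 ≈ 3.6767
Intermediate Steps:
R(b) = b*(31 + b)
(93*(-20) - 99)/(-20933) + R(103)/3852 = (93*(-20) - 99)/(-20933) + (103*(31 + 103))/3852 = (-1860 - 99)*(-1/20933) + (103*134)*(1/3852) = -1959*(-1/20933) + 13802*(1/3852) = 1959/20933 + 6901/1926 = 148231667/40316958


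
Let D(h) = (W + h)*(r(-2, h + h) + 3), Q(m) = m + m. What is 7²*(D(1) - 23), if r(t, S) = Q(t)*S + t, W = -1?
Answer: -1127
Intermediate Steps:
Q(m) = 2*m
r(t, S) = t + 2*S*t (r(t, S) = (2*t)*S + t = 2*S*t + t = t + 2*S*t)
D(h) = (1 - 8*h)*(-1 + h) (D(h) = (-1 + h)*(-2*(1 + 2*(h + h)) + 3) = (-1 + h)*(-2*(1 + 2*(2*h)) + 3) = (-1 + h)*(-2*(1 + 4*h) + 3) = (-1 + h)*((-2 - 8*h) + 3) = (-1 + h)*(1 - 8*h) = (1 - 8*h)*(-1 + h))
7²*(D(1) - 23) = 7²*((-1 - 8*1² + 9*1) - 23) = 49*((-1 - 8*1 + 9) - 23) = 49*((-1 - 8 + 9) - 23) = 49*(0 - 23) = 49*(-23) = -1127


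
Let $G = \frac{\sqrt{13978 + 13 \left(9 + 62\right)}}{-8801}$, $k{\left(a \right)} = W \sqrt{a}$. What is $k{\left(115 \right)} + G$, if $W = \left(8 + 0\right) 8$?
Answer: $64 \sqrt{115} - \frac{\sqrt{14901}}{8801} \approx 686.31$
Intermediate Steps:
$W = 64$ ($W = 8 \cdot 8 = 64$)
$k{\left(a \right)} = 64 \sqrt{a}$
$G = - \frac{\sqrt{14901}}{8801}$ ($G = \sqrt{13978 + 13 \cdot 71} \left(- \frac{1}{8801}\right) = \sqrt{13978 + 923} \left(- \frac{1}{8801}\right) = \sqrt{14901} \left(- \frac{1}{8801}\right) = - \frac{\sqrt{14901}}{8801} \approx -0.01387$)
$k{\left(115 \right)} + G = 64 \sqrt{115} - \frac{\sqrt{14901}}{8801}$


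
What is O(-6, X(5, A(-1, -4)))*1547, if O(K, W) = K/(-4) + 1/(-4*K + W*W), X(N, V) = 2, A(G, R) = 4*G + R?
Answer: 9503/4 ≈ 2375.8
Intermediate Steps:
A(G, R) = R + 4*G
O(K, W) = 1/(W² - 4*K) - K/4 (O(K, W) = K*(-¼) + 1/(-4*K + W²) = -K/4 + 1/(W² - 4*K) = 1/(W² - 4*K) - K/4)
O(-6, X(5, A(-1, -4)))*1547 = ((-1 - 1*(-6)² + (¼)*(-6)*2²)/(-1*2² + 4*(-6)))*1547 = ((-1 - 1*36 + (¼)*(-6)*4)/(-1*4 - 24))*1547 = ((-1 - 36 - 6)/(-4 - 24))*1547 = (-43/(-28))*1547 = -1/28*(-43)*1547 = (43/28)*1547 = 9503/4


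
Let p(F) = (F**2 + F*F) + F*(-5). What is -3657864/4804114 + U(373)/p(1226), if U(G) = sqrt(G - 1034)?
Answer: -261276/343151 + I*sqrt(661)/3000022 ≈ -0.7614 + 8.5699e-6*I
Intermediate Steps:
U(G) = sqrt(-1034 + G)
p(F) = -5*F + 2*F**2 (p(F) = (F**2 + F**2) - 5*F = 2*F**2 - 5*F = -5*F + 2*F**2)
-3657864/4804114 + U(373)/p(1226) = -3657864/4804114 + sqrt(-1034 + 373)/((1226*(-5 + 2*1226))) = -3657864*1/4804114 + sqrt(-661)/((1226*(-5 + 2452))) = -261276/343151 + (I*sqrt(661))/((1226*2447)) = -261276/343151 + (I*sqrt(661))/3000022 = -261276/343151 + (I*sqrt(661))*(1/3000022) = -261276/343151 + I*sqrt(661)/3000022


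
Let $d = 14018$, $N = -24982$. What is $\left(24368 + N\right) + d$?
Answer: $13404$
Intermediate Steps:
$\left(24368 + N\right) + d = \left(24368 - 24982\right) + 14018 = -614 + 14018 = 13404$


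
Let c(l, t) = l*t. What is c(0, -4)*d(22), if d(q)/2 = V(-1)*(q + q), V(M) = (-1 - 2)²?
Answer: 0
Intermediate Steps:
V(M) = 9 (V(M) = (-3)² = 9)
d(q) = 36*q (d(q) = 2*(9*(q + q)) = 2*(9*(2*q)) = 2*(18*q) = 36*q)
c(0, -4)*d(22) = (0*(-4))*(36*22) = 0*792 = 0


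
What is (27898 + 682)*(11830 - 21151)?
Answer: -266394180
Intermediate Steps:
(27898 + 682)*(11830 - 21151) = 28580*(-9321) = -266394180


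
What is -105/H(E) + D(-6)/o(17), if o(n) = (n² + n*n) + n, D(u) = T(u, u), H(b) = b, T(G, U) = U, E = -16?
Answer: 62379/9520 ≈ 6.5524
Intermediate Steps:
D(u) = u
o(n) = n + 2*n² (o(n) = (n² + n²) + n = 2*n² + n = n + 2*n²)
-105/H(E) + D(-6)/o(17) = -105/(-16) - 6*1/(17*(1 + 2*17)) = -105*(-1/16) - 6*1/(17*(1 + 34)) = 105/16 - 6/(17*35) = 105/16 - 6/595 = 62379/9520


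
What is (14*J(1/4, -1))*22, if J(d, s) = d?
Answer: 77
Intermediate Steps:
(14*J(1/4, -1))*22 = (14/4)*22 = (14*(¼))*22 = (7/2)*22 = 77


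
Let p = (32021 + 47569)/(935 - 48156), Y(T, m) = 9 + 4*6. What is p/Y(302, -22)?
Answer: -26530/519431 ≈ -0.051075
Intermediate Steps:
Y(T, m) = 33 (Y(T, m) = 9 + 24 = 33)
p = -79590/47221 (p = 79590/(-47221) = 79590*(-1/47221) = -79590/47221 ≈ -1.6855)
p/Y(302, -22) = -79590/47221/33 = -79590/47221*1/33 = -26530/519431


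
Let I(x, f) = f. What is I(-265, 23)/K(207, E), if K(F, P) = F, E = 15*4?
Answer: 1/9 ≈ 0.11111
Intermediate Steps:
E = 60
I(-265, 23)/K(207, E) = 23/207 = 23*(1/207) = 1/9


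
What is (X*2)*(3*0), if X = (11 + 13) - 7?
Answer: 0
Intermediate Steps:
X = 17 (X = 24 - 7 = 17)
(X*2)*(3*0) = (17*2)*(3*0) = 34*0 = 0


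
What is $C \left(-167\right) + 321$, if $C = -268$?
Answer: $45077$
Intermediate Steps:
$C \left(-167\right) + 321 = \left(-268\right) \left(-167\right) + 321 = 44756 + 321 = 45077$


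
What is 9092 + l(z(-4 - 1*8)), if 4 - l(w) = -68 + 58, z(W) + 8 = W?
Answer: 9106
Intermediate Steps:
z(W) = -8 + W
l(w) = 14 (l(w) = 4 - (-68 + 58) = 4 - 1*(-10) = 4 + 10 = 14)
9092 + l(z(-4 - 1*8)) = 9092 + 14 = 9106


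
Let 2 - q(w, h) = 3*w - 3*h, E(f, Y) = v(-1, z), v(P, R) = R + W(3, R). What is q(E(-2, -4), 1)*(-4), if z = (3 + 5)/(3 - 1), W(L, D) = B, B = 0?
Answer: 28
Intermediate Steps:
W(L, D) = 0
z = 4 (z = 8/2 = 8*(1/2) = 4)
v(P, R) = R (v(P, R) = R + 0 = R)
E(f, Y) = 4
q(w, h) = 2 - 3*w + 3*h (q(w, h) = 2 - (3*w - 3*h) = 2 - (-3*h + 3*w) = 2 + (-3*w + 3*h) = 2 - 3*w + 3*h)
q(E(-2, -4), 1)*(-4) = (2 - 3*4 + 3*1)*(-4) = (2 - 12 + 3)*(-4) = -7*(-4) = 28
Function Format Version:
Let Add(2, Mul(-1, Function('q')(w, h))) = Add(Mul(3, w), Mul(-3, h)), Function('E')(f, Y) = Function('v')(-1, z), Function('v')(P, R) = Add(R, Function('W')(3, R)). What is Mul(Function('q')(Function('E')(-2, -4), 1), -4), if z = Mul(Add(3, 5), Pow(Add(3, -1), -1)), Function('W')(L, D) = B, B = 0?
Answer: 28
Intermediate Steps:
Function('W')(L, D) = 0
z = 4 (z = Mul(8, Pow(2, -1)) = Mul(8, Rational(1, 2)) = 4)
Function('v')(P, R) = R (Function('v')(P, R) = Add(R, 0) = R)
Function('E')(f, Y) = 4
Function('q')(w, h) = Add(2, Mul(-3, w), Mul(3, h)) (Function('q')(w, h) = Add(2, Mul(-1, Add(Mul(3, w), Mul(-3, h)))) = Add(2, Mul(-1, Add(Mul(-3, h), Mul(3, w)))) = Add(2, Add(Mul(-3, w), Mul(3, h))) = Add(2, Mul(-3, w), Mul(3, h)))
Mul(Function('q')(Function('E')(-2, -4), 1), -4) = Mul(Add(2, Mul(-3, 4), Mul(3, 1)), -4) = Mul(Add(2, -12, 3), -4) = Mul(-7, -4) = 28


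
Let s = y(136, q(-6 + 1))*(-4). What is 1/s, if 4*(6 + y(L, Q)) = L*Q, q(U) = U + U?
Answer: 1/1384 ≈ 0.00072254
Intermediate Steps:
q(U) = 2*U
y(L, Q) = -6 + L*Q/4 (y(L, Q) = -6 + (L*Q)/4 = -6 + L*Q/4)
s = 1384 (s = (-6 + (¼)*136*(2*(-6 + 1)))*(-4) = (-6 + (¼)*136*(2*(-5)))*(-4) = (-6 + (¼)*136*(-10))*(-4) = (-6 - 340)*(-4) = -346*(-4) = 1384)
1/s = 1/1384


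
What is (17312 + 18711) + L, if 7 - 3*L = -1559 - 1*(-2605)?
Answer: 107030/3 ≈ 35677.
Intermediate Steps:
L = -1039/3 (L = 7/3 - (-1559 - 1*(-2605))/3 = 7/3 - (-1559 + 2605)/3 = 7/3 - 1/3*1046 = 7/3 - 1046/3 = -1039/3 ≈ -346.33)
(17312 + 18711) + L = (17312 + 18711) - 1039/3 = 36023 - 1039/3 = 107030/3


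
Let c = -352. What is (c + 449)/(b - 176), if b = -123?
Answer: -97/299 ≈ -0.32441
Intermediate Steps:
(c + 449)/(b - 176) = (-352 + 449)/(-123 - 176) = 97/(-299) = 97*(-1/299) = -97/299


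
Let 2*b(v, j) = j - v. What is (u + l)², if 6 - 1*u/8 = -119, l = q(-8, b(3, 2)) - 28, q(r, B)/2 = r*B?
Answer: 960400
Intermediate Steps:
b(v, j) = j/2 - v/2 (b(v, j) = (j - v)/2 = j/2 - v/2)
q(r, B) = 2*B*r (q(r, B) = 2*(r*B) = 2*(B*r) = 2*B*r)
l = -20 (l = 2*((½)*2 - ½*3)*(-8) - 28 = 2*(1 - 3/2)*(-8) - 28 = 2*(-½)*(-8) - 28 = 8 - 28 = -20)
u = 1000 (u = 48 - 8*(-119) = 48 + 952 = 1000)
(u + l)² = (1000 - 20)² = 980² = 960400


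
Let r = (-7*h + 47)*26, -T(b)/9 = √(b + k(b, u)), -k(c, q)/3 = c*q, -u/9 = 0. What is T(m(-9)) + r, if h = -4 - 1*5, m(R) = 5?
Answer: 2860 - 9*√5 ≈ 2839.9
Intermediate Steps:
u = 0 (u = -9*0 = 0)
h = -9 (h = -4 - 5 = -9)
k(c, q) = -3*c*q
T(b) = -9*√b (T(b) = -9*√(b - 3*b*0) = -9*√(b + 0) = -9*√b)
r = 2860 (r = (-7*(-9) + 47)*26 = (63 + 47)*26 = 110*26 = 2860)
T(m(-9)) + r = -9*√5 + 2860 = 2860 - 9*√5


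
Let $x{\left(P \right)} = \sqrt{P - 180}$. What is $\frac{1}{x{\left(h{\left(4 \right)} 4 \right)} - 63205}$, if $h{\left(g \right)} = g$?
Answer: $- \frac{63205}{3994872189} - \frac{2 i \sqrt{41}}{3994872189} \approx -1.5822 \cdot 10^{-5} - 3.2057 \cdot 10^{-9} i$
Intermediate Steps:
$x{\left(P \right)} = \sqrt{-180 + P}$
$\frac{1}{x{\left(h{\left(4 \right)} 4 \right)} - 63205} = \frac{1}{\sqrt{-180 + 4 \cdot 4} - 63205} = \frac{1}{\sqrt{-180 + 16} - 63205} = \frac{1}{\sqrt{-164} - 63205} = \frac{1}{2 i \sqrt{41} - 63205} = \frac{1}{-63205 + 2 i \sqrt{41}}$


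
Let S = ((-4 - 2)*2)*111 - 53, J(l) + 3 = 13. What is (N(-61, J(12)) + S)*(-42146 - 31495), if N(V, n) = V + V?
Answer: 110976987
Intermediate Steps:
J(l) = 10 (J(l) = -3 + 13 = 10)
N(V, n) = 2*V
S = -1385 (S = -6*2*111 - 53 = -12*111 - 53 = -1332 - 53 = -1385)
(N(-61, J(12)) + S)*(-42146 - 31495) = (2*(-61) - 1385)*(-42146 - 31495) = (-122 - 1385)*(-73641) = -1507*(-73641) = 110976987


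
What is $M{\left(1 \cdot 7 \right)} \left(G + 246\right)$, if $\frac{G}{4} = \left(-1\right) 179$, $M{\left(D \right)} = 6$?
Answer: $-2820$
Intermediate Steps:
$G = -716$ ($G = 4 \left(\left(-1\right) 179\right) = 4 \left(-179\right) = -716$)
$M{\left(1 \cdot 7 \right)} \left(G + 246\right) = 6 \left(-716 + 246\right) = 6 \left(-470\right) = -2820$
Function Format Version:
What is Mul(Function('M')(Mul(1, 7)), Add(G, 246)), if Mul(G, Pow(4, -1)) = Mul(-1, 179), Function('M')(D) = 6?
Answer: -2820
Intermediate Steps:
G = -716 (G = Mul(4, Mul(-1, 179)) = Mul(4, -179) = -716)
Mul(Function('M')(Mul(1, 7)), Add(G, 246)) = Mul(6, Add(-716, 246)) = Mul(6, -470) = -2820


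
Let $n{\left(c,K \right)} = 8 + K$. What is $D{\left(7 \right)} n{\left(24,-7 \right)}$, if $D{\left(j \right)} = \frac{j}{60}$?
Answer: $\frac{7}{60} \approx 0.11667$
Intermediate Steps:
$D{\left(j \right)} = \frac{j}{60}$ ($D{\left(j \right)} = j \frac{1}{60} = \frac{j}{60}$)
$D{\left(7 \right)} n{\left(24,-7 \right)} = \frac{1}{60} \cdot 7 \left(8 - 7\right) = \frac{7}{60} \cdot 1 = \frac{7}{60}$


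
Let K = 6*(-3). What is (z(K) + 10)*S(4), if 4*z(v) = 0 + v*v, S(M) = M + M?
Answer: 728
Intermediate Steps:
S(M) = 2*M
K = -18
z(v) = v²/4 (z(v) = (0 + v*v)/4 = (0 + v²)/4 = v²/4)
(z(K) + 10)*S(4) = ((¼)*(-18)² + 10)*(2*4) = ((¼)*324 + 10)*8 = (81 + 10)*8 = 91*8 = 728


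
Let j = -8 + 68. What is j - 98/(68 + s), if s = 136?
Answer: 6071/102 ≈ 59.520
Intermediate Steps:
j = 60
j - 98/(68 + s) = 60 - 98/(68 + 136) = 60 - 98/204 = 60 + (1/204)*(-98) = 60 - 49/102 = 6071/102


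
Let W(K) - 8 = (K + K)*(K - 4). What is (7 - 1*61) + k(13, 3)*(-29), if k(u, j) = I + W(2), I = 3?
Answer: -141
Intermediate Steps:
W(K) = 8 + 2*K*(-4 + K) (W(K) = 8 + (K + K)*(K - 4) = 8 + (2*K)*(-4 + K) = 8 + 2*K*(-4 + K))
k(u, j) = 3 (k(u, j) = 3 + (8 - 8*2 + 2*2**2) = 3 + (8 - 16 + 2*4) = 3 + (8 - 16 + 8) = 3 + 0 = 3)
(7 - 1*61) + k(13, 3)*(-29) = (7 - 1*61) + 3*(-29) = (7 - 61) - 87 = -54 - 87 = -141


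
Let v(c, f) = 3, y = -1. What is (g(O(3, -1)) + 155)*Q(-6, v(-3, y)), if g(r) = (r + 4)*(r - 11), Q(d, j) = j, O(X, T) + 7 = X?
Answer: 465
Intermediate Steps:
O(X, T) = -7 + X
g(r) = (-11 + r)*(4 + r) (g(r) = (4 + r)*(-11 + r) = (-11 + r)*(4 + r))
(g(O(3, -1)) + 155)*Q(-6, v(-3, y)) = ((-44 + (-7 + 3)² - 7*(-7 + 3)) + 155)*3 = ((-44 + (-4)² - 7*(-4)) + 155)*3 = ((-44 + 16 + 28) + 155)*3 = (0 + 155)*3 = 155*3 = 465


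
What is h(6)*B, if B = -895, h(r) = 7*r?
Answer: -37590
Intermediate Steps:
h(6)*B = (7*6)*(-895) = 42*(-895) = -37590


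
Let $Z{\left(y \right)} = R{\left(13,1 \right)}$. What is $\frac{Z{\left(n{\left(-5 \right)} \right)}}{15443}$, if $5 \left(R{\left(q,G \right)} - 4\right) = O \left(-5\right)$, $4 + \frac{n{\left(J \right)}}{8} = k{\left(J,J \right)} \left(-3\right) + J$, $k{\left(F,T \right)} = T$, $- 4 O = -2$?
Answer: $\frac{7}{30886} \approx 0.00022664$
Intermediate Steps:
$O = \frac{1}{2}$ ($O = \left(- \frac{1}{4}\right) \left(-2\right) = \frac{1}{2} \approx 0.5$)
$n{\left(J \right)} = -32 - 16 J$ ($n{\left(J \right)} = -32 + 8 \left(J \left(-3\right) + J\right) = -32 + 8 \left(- 3 J + J\right) = -32 + 8 \left(- 2 J\right) = -32 - 16 J$)
$R{\left(q,G \right)} = \frac{7}{2}$ ($R{\left(q,G \right)} = 4 + \frac{\frac{1}{2} \left(-5\right)}{5} = 4 + \frac{1}{5} \left(- \frac{5}{2}\right) = 4 - \frac{1}{2} = \frac{7}{2}$)
$Z{\left(y \right)} = \frac{7}{2}$
$\frac{Z{\left(n{\left(-5 \right)} \right)}}{15443} = \frac{7}{2 \cdot 15443} = \frac{7}{2} \cdot \frac{1}{15443} = \frac{7}{30886}$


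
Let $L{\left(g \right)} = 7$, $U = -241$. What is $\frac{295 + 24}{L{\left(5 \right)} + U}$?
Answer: $- \frac{319}{234} \approx -1.3632$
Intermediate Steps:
$\frac{295 + 24}{L{\left(5 \right)} + U} = \frac{295 + 24}{7 - 241} = \frac{319}{-234} = 319 \left(- \frac{1}{234}\right) = - \frac{319}{234}$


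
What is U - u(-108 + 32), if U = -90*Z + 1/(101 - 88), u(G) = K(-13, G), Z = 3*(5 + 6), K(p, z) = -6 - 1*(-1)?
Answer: -38544/13 ≈ -2964.9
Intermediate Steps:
K(p, z) = -5 (K(p, z) = -6 + 1 = -5)
Z = 33 (Z = 3*11 = 33)
u(G) = -5
U = -38609/13 (U = -90*33 + 1/(101 - 88) = -2970 + 1/13 = -38609/13 ≈ -2969.9)
U - u(-108 + 32) = -38609/13 - 1*(-5) = -38609/13 + 5 = -38544/13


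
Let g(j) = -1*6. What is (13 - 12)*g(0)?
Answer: -6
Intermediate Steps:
g(j) = -6
(13 - 12)*g(0) = (13 - 12)*(-6) = 1*(-6) = -6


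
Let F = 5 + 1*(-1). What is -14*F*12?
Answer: -672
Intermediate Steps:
F = 4 (F = 5 - 1 = 4)
-14*F*12 = -14*4*12 = -56*12 = -672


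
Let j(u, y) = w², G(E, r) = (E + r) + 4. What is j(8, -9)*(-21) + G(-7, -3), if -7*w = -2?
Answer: -54/7 ≈ -7.7143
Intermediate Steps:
w = 2/7 (w = -⅐*(-2) = 2/7 ≈ 0.28571)
G(E, r) = 4 + E + r
j(u, y) = 4/49 (j(u, y) = (2/7)² = 4/49)
j(8, -9)*(-21) + G(-7, -3) = (4/49)*(-21) + (4 - 7 - 3) = -12/7 - 6 = -54/7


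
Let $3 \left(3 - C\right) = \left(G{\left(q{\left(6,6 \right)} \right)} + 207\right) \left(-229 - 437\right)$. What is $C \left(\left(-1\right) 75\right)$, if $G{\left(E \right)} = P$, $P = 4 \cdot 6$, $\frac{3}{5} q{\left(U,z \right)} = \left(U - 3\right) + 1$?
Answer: $-3846375$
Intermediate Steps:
$q{\left(U,z \right)} = - \frac{10}{3} + \frac{5 U}{3}$ ($q{\left(U,z \right)} = \frac{5 \left(\left(U - 3\right) + 1\right)}{3} = \frac{5 \left(\left(-3 + U\right) + 1\right)}{3} = \frac{5 \left(-2 + U\right)}{3} = - \frac{10}{3} + \frac{5 U}{3}$)
$P = 24$
$G{\left(E \right)} = 24$
$C = 51285$ ($C = 3 - \frac{\left(24 + 207\right) \left(-229 - 437\right)}{3} = 3 - \frac{231 \left(-666\right)}{3} = 3 - -51282 = 3 + 51282 = 51285$)
$C \left(\left(-1\right) 75\right) = 51285 \left(\left(-1\right) 75\right) = 51285 \left(-75\right) = -3846375$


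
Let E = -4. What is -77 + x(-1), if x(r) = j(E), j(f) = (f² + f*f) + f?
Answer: -49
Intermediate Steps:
j(f) = f + 2*f² (j(f) = (f² + f²) + f = 2*f² + f = f + 2*f²)
x(r) = 28 (x(r) = -4*(1 + 2*(-4)) = -4*(1 - 8) = -4*(-7) = 28)
-77 + x(-1) = -77 + 28 = -49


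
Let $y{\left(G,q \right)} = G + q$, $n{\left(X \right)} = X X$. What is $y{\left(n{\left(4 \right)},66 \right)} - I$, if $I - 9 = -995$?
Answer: $1068$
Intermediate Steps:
$n{\left(X \right)} = X^{2}$
$I = -986$ ($I = 9 - 995 = -986$)
$y{\left(n{\left(4 \right)},66 \right)} - I = \left(4^{2} + 66\right) - -986 = \left(16 + 66\right) + 986 = 82 + 986 = 1068$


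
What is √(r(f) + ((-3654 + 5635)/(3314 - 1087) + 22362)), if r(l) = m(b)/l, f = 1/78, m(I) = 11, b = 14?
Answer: √115164675067/2227 ≈ 152.38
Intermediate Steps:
f = 1/78 ≈ 0.012821
r(l) = 11/l
√(r(f) + ((-3654 + 5635)/(3314 - 1087) + 22362)) = √(11/(1/78) + ((-3654 + 5635)/(3314 - 1087) + 22362)) = √(11*78 + (1981/2227 + 22362)) = √(858 + (1981*(1/2227) + 22362)) = √(858 + (1981/2227 + 22362)) = √(858 + 49802155/2227) = √(51712921/2227) = √115164675067/2227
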